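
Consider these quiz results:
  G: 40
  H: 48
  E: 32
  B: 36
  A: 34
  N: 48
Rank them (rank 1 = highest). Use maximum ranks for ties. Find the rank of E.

6

Sorted (descending): 48, 48, 40, 36, 34, 32
The 2 values of 48 occupy positions 1–2 → each gets rank 2.
E has value 32 → rank 6.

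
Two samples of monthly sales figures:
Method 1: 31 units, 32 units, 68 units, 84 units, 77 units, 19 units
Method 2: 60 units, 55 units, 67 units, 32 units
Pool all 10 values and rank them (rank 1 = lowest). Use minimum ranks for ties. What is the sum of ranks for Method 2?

21

Sorted (ascending): 19, 31, 32, 32, 55, 60, 67, 68, 77, 84
The 2 values of 32 occupy positions 3–4 → each gets rank 3.
Method 2 values → pooled ranks: 60→6, 55→5, 67→7, 32→3
Rank sum = 6 + 5 + 7 + 3 = 21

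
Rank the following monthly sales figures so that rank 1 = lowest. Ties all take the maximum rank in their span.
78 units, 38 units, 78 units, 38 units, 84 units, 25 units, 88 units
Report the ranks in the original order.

5, 3, 5, 3, 6, 1, 7

Sorted (ascending): 25, 38, 38, 78, 78, 84, 88
The 2 values of 38 occupy positions 2–3 → each gets rank 3.
The 2 values of 78 occupy positions 4–5 → each gets rank 5.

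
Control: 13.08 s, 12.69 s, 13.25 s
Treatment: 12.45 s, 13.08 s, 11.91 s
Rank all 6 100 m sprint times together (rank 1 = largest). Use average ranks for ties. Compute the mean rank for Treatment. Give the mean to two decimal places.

4.50

Sorted (descending): 13.25, 13.08, 13.08, 12.69, 12.45, 11.91
The 2 values of 13.08 occupy positions 2–3 → average rank (2+3)/2 = 2.5.
Treatment values → pooled ranks: 12.45→5, 13.08→2.5, 11.91→6
Mean rank = (5 + 2.5 + 6) / 3 = 4.50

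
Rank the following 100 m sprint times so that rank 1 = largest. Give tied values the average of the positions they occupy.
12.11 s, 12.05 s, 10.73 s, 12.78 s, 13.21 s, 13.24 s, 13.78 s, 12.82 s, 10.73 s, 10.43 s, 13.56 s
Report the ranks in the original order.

7, 8, 9.5, 6, 4, 3, 1, 5, 9.5, 11, 2

Sorted (descending): 13.78, 13.56, 13.24, 13.21, 12.82, 12.78, 12.11, 12.05, 10.73, 10.73, 10.43
The 2 values of 10.73 occupy positions 9–10 → average rank (9+10)/2 = 9.5.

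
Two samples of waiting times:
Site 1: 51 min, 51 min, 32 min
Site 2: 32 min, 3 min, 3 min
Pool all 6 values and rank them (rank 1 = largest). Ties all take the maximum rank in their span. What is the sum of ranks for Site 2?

Sorted (descending): 51, 51, 32, 32, 3, 3
The 2 values of 51 occupy positions 1–2 → each gets rank 2.
The 2 values of 32 occupy positions 3–4 → each gets rank 4.
The 2 values of 3 occupy positions 5–6 → each gets rank 6.
Site 2 values → pooled ranks: 32→4, 3→6, 3→6
Rank sum = 4 + 6 + 6 = 16

16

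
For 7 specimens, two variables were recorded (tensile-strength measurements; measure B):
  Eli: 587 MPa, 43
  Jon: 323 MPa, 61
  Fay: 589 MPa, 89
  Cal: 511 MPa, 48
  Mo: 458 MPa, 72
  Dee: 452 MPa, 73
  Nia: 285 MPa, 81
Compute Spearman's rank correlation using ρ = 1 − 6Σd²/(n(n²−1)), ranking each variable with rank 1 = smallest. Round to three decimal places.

Ranks of variable 1: 6, 2, 7, 5, 4, 3, 1
Ranks of variable 2: 1, 3, 7, 2, 4, 5, 6
d = r₁ − r₂: 5, -1, 0, 3, 0, -2, -5
d²: 25, 1, 0, 9, 0, 4, 25; Σd² = 64
ρ = 1 − 6·64/(7·48) = 1 − 384/336 = -0.143

-0.143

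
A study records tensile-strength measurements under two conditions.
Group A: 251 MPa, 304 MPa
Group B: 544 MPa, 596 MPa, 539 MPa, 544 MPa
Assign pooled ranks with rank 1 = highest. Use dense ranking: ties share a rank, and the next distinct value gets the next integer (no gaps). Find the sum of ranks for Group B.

8

Sorted (descending): 596, 544, 544, 539, 304, 251
The 2 values of 544 share dense rank 2.
Remaining distinct values take the next consecutive integers.
Group B values → pooled ranks: 544→2, 596→1, 539→3, 544→2
Rank sum = 2 + 1 + 3 + 2 = 8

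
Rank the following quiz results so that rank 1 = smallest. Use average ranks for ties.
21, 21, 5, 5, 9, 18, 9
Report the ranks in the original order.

Sorted (ascending): 5, 5, 9, 9, 18, 21, 21
The 2 values of 5 occupy positions 1–2 → average rank (1+2)/2 = 1.5.
The 2 values of 9 occupy positions 3–4 → average rank (3+4)/2 = 3.5.
The 2 values of 21 occupy positions 6–7 → average rank (6+7)/2 = 6.5.

6.5, 6.5, 1.5, 1.5, 3.5, 5, 3.5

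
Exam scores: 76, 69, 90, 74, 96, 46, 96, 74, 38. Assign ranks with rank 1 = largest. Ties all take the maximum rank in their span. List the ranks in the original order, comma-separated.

4, 7, 3, 6, 2, 8, 2, 6, 9

Sorted (descending): 96, 96, 90, 76, 74, 74, 69, 46, 38
The 2 values of 96 occupy positions 1–2 → each gets rank 2.
The 2 values of 74 occupy positions 5–6 → each gets rank 6.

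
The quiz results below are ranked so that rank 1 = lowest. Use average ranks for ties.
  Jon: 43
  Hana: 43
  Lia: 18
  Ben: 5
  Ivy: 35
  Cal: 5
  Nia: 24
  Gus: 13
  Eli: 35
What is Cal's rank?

1.5

Sorted (ascending): 5, 5, 13, 18, 24, 35, 35, 43, 43
The 2 values of 5 occupy positions 1–2 → average rank (1+2)/2 = 1.5.
The 2 values of 35 occupy positions 6–7 → average rank (6+7)/2 = 6.5.
The 2 values of 43 occupy positions 8–9 → average rank (8+9)/2 = 8.5.
Cal has value 5 → rank 1.5.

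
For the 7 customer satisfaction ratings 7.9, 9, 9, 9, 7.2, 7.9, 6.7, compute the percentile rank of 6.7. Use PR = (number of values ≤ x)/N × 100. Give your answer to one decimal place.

14.3

N = 7.
Strictly below 6.7: 0. Equal to 6.7: 1.
PR = 1/7 × 100 = 14.3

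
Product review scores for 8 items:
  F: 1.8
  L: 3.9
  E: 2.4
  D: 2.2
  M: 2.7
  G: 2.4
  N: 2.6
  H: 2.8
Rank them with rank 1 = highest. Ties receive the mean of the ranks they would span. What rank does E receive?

5.5

Sorted (descending): 3.9, 2.8, 2.7, 2.6, 2.4, 2.4, 2.2, 1.8
The 2 values of 2.4 occupy positions 5–6 → average rank (5+6)/2 = 5.5.
E has value 2.4 → rank 5.5.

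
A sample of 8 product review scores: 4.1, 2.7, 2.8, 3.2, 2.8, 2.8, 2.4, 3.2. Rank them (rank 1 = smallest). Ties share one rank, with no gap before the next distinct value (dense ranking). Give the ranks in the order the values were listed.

Sorted (ascending): 2.4, 2.7, 2.8, 2.8, 2.8, 3.2, 3.2, 4.1
The 3 values of 2.8 share dense rank 3.
The 2 values of 3.2 share dense rank 4.
Remaining distinct values take the next consecutive integers.

5, 2, 3, 4, 3, 3, 1, 4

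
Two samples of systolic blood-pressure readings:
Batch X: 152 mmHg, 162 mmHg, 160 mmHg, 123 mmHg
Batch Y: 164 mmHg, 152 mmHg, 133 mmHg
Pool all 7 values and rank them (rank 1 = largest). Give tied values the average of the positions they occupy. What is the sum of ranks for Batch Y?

11.5

Sorted (descending): 164, 162, 160, 152, 152, 133, 123
The 2 values of 152 occupy positions 4–5 → average rank (4+5)/2 = 4.5.
Batch Y values → pooled ranks: 164→1, 152→4.5, 133→6
Rank sum = 1 + 4.5 + 6 = 11.5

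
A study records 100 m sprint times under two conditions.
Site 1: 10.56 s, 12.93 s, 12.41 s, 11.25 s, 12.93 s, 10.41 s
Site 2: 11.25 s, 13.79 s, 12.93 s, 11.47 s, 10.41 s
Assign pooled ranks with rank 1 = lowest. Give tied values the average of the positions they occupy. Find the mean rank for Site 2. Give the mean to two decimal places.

6.40

Sorted (ascending): 10.41, 10.41, 10.56, 11.25, 11.25, 11.47, 12.41, 12.93, 12.93, 12.93, 13.79
The 2 values of 10.41 occupy positions 1–2 → average rank (1+2)/2 = 1.5.
The 2 values of 11.25 occupy positions 4–5 → average rank (4+5)/2 = 4.5.
The 3 values of 12.93 occupy positions 8–10 → average rank 9.
Site 2 values → pooled ranks: 11.25→4.5, 13.79→11, 12.93→9, 11.47→6, 10.41→1.5
Mean rank = (4.5 + 11 + 9 + 6 + 1.5) / 5 = 6.40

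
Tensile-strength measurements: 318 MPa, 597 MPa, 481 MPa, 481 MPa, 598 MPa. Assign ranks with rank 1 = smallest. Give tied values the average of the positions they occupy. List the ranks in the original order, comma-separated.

1, 4, 2.5, 2.5, 5

Sorted (ascending): 318, 481, 481, 597, 598
The 2 values of 481 occupy positions 2–3 → average rank (2+3)/2 = 2.5.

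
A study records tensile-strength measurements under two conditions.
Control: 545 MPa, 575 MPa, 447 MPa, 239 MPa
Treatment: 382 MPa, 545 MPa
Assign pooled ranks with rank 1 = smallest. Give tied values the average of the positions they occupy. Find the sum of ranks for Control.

14.5

Sorted (ascending): 239, 382, 447, 545, 545, 575
The 2 values of 545 occupy positions 4–5 → average rank (4+5)/2 = 4.5.
Control values → pooled ranks: 545→4.5, 575→6, 447→3, 239→1
Rank sum = 4.5 + 6 + 3 + 1 = 14.5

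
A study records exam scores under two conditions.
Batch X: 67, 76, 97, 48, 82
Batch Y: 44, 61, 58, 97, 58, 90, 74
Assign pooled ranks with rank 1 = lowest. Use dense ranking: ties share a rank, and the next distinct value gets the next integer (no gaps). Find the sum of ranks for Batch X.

Sorted (ascending): 44, 48, 58, 58, 61, 67, 74, 76, 82, 90, 97, 97
The 2 values of 58 share dense rank 3.
The 2 values of 97 share dense rank 10.
Remaining distinct values take the next consecutive integers.
Batch X values → pooled ranks: 67→5, 76→7, 97→10, 48→2, 82→8
Rank sum = 5 + 7 + 10 + 2 + 8 = 32

32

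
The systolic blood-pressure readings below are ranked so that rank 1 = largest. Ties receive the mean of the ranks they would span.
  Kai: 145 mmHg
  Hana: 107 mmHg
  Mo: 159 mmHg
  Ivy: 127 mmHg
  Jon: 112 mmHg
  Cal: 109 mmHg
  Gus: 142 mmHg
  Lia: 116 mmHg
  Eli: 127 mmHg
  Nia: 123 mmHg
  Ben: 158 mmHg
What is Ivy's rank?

5.5

Sorted (descending): 159, 158, 145, 142, 127, 127, 123, 116, 112, 109, 107
The 2 values of 127 occupy positions 5–6 → average rank (5+6)/2 = 5.5.
Ivy has value 127 mmHg → rank 5.5.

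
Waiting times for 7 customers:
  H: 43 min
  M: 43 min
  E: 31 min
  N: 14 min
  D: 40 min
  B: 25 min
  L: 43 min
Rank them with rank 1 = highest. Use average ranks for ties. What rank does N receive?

Sorted (descending): 43, 43, 43, 40, 31, 25, 14
The 3 values of 43 occupy positions 1–3 → average rank 2.
N has value 14 min → rank 7.

7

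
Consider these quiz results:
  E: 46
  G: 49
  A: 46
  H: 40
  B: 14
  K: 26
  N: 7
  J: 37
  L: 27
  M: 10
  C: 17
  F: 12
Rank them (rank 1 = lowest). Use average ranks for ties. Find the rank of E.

10.5

Sorted (ascending): 7, 10, 12, 14, 17, 26, 27, 37, 40, 46, 46, 49
The 2 values of 46 occupy positions 10–11 → average rank (10+11)/2 = 10.5.
E has value 46 → rank 10.5.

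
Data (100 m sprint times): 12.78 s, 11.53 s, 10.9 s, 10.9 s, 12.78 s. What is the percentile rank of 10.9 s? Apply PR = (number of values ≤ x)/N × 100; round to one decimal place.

40.0

N = 5.
Strictly below 10.9: 0. Equal to 10.9: 2.
PR = 2/5 × 100 = 40.0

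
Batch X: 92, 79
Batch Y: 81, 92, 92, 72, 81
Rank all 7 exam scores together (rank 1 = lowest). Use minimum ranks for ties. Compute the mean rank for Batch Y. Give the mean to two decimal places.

3.40

Sorted (ascending): 72, 79, 81, 81, 92, 92, 92
The 2 values of 81 occupy positions 3–4 → each gets rank 3.
The 3 values of 92 occupy positions 5–7 → each gets rank 5.
Batch Y values → pooled ranks: 81→3, 92→5, 92→5, 72→1, 81→3
Mean rank = (3 + 5 + 5 + 1 + 3) / 5 = 3.40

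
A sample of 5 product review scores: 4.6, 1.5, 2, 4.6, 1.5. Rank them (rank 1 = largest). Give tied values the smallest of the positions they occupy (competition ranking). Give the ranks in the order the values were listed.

1, 4, 3, 1, 4

Sorted (descending): 4.6, 4.6, 2, 1.5, 1.5
The 2 values of 4.6 occupy positions 1–2 → each gets rank 1.
The 2 values of 1.5 occupy positions 4–5 → each gets rank 4.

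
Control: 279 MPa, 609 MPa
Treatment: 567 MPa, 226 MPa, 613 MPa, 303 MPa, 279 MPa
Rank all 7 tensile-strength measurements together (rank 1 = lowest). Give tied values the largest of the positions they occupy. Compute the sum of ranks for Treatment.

Sorted (ascending): 226, 279, 279, 303, 567, 609, 613
The 2 values of 279 occupy positions 2–3 → each gets rank 3.
Treatment values → pooled ranks: 567→5, 226→1, 613→7, 303→4, 279→3
Rank sum = 5 + 1 + 7 + 4 + 3 = 20

20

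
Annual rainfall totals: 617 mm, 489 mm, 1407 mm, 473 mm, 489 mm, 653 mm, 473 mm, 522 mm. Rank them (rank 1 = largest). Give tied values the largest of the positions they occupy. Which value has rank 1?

1407

Sorted (descending): 1407, 653, 617, 522, 489, 489, 473, 473
The 2 values of 489 occupy positions 5–6 → each gets rank 6.
The 2 values of 473 occupy positions 7–8 → each gets rank 8.
Rank 1 → value 1407.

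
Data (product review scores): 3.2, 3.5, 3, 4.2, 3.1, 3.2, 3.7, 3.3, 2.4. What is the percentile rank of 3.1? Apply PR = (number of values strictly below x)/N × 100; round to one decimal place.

22.2

N = 9.
Strictly below 3.1: 2. Equal to 3.1: 1.
PR = 2/9 × 100 = 22.2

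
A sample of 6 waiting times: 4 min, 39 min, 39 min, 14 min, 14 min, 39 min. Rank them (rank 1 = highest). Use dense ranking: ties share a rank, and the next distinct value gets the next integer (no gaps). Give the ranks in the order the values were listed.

3, 1, 1, 2, 2, 1

Sorted (descending): 39, 39, 39, 14, 14, 4
The 3 values of 39 share dense rank 1.
The 2 values of 14 share dense rank 2.
Remaining distinct values take the next consecutive integers.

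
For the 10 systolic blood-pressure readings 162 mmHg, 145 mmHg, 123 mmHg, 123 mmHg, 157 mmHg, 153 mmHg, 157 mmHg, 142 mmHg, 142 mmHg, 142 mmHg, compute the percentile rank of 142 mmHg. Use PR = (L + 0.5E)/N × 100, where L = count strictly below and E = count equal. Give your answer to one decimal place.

N = 10.
Strictly below 142: 2. Equal to 142: 3.
PR = (2 + 0.5·3)/10 × 100 = 35.0

35.0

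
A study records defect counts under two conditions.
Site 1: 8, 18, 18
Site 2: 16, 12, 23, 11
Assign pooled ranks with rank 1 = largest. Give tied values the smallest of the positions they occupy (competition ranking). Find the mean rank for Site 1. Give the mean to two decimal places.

Sorted (descending): 23, 18, 18, 16, 12, 11, 8
The 2 values of 18 occupy positions 2–3 → each gets rank 2.
Site 1 values → pooled ranks: 8→7, 18→2, 18→2
Mean rank = (7 + 2 + 2) / 3 = 3.67

3.67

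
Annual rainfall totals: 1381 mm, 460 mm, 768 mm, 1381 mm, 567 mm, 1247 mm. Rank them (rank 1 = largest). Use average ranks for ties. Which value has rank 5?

567

Sorted (descending): 1381, 1381, 1247, 768, 567, 460
The 2 values of 1381 occupy positions 1–2 → average rank (1+2)/2 = 1.5.
Rank 5 → value 567.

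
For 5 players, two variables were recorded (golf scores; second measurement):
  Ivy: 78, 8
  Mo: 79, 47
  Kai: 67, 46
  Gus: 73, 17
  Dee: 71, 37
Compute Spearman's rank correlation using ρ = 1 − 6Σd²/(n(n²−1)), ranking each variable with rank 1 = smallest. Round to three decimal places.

0.000

Ranks of variable 1: 4, 5, 1, 3, 2
Ranks of variable 2: 1, 5, 4, 2, 3
d = r₁ − r₂: 3, 0, -3, 1, -1
d²: 9, 0, 9, 1, 1; Σd² = 20
ρ = 1 − 6·20/(5·24) = 1 − 120/120 = 0.000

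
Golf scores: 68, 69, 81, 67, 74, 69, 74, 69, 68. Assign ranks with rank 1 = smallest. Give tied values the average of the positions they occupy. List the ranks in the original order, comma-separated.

2.5, 5, 9, 1, 7.5, 5, 7.5, 5, 2.5

Sorted (ascending): 67, 68, 68, 69, 69, 69, 74, 74, 81
The 2 values of 68 occupy positions 2–3 → average rank (2+3)/2 = 2.5.
The 3 values of 69 occupy positions 4–6 → average rank 5.
The 2 values of 74 occupy positions 7–8 → average rank (7+8)/2 = 7.5.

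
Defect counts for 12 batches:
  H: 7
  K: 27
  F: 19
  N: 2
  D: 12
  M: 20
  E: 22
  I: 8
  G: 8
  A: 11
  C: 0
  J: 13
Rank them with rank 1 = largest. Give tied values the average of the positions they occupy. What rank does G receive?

8.5

Sorted (descending): 27, 22, 20, 19, 13, 12, 11, 8, 8, 7, 2, 0
The 2 values of 8 occupy positions 8–9 → average rank (8+9)/2 = 8.5.
G has value 8 → rank 8.5.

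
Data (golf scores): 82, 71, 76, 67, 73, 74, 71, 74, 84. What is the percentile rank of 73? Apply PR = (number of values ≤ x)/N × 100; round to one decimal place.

N = 9.
Strictly below 73: 3. Equal to 73: 1.
PR = 4/9 × 100 = 44.4

44.4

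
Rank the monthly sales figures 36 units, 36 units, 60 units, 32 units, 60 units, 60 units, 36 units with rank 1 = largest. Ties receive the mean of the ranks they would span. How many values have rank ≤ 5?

Sorted (descending): 60, 60, 60, 36, 36, 36, 32
The 3 values of 60 occupy positions 1–3 → average rank 2.
The 3 values of 36 occupy positions 4–6 → average rank 5.
Ranks ≤ 5: {2, 2, 2, 5, 5, 5} → 6 values.

6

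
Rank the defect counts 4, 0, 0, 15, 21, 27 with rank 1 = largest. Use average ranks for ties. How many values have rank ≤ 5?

4

Sorted (descending): 27, 21, 15, 4, 0, 0
The 2 values of 0 occupy positions 5–6 → average rank (5+6)/2 = 5.5.
Ranks ≤ 5: {1, 2, 3, 4} → 4 values.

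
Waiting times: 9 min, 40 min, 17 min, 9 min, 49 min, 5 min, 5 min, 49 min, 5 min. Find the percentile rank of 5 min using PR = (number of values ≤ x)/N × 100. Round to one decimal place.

33.3

N = 9.
Strictly below 5: 0. Equal to 5: 3.
PR = 3/9 × 100 = 33.3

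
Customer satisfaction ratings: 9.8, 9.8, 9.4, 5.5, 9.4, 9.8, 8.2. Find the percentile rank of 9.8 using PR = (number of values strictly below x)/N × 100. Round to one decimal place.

N = 7.
Strictly below 9.8: 4. Equal to 9.8: 3.
PR = 4/7 × 100 = 57.1

57.1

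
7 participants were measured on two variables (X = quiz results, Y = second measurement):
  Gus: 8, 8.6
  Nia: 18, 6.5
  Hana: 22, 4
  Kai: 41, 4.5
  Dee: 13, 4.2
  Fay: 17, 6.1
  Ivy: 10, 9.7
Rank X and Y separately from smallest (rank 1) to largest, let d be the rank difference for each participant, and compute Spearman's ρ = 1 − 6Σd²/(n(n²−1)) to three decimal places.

-0.643

Ranks of variable 1: 1, 5, 6, 7, 3, 4, 2
Ranks of variable 2: 6, 5, 1, 3, 2, 4, 7
d = r₁ − r₂: -5, 0, 5, 4, 1, 0, -5
d²: 25, 0, 25, 16, 1, 0, 25; Σd² = 92
ρ = 1 − 6·92/(7·48) = 1 − 552/336 = -0.643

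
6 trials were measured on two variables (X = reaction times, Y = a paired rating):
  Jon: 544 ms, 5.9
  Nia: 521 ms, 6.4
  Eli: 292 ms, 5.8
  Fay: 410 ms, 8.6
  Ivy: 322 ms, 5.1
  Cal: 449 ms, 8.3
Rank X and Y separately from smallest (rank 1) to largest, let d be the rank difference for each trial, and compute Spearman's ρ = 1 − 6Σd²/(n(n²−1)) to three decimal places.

0.371

Ranks of variable 1: 6, 5, 1, 3, 2, 4
Ranks of variable 2: 3, 4, 2, 6, 1, 5
d = r₁ − r₂: 3, 1, -1, -3, 1, -1
d²: 9, 1, 1, 9, 1, 1; Σd² = 22
ρ = 1 − 6·22/(6·35) = 1 − 132/210 = 0.371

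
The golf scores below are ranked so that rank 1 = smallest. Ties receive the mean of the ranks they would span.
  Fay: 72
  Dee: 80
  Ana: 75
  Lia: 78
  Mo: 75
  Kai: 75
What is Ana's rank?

3

Sorted (ascending): 72, 75, 75, 75, 78, 80
The 3 values of 75 occupy positions 2–4 → average rank 3.
Ana has value 75 → rank 3.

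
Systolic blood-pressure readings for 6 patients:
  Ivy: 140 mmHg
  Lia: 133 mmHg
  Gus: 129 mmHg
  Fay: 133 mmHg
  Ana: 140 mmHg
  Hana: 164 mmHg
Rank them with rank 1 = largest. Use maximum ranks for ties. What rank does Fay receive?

5

Sorted (descending): 164, 140, 140, 133, 133, 129
The 2 values of 140 occupy positions 2–3 → each gets rank 3.
The 2 values of 133 occupy positions 4–5 → each gets rank 5.
Fay has value 133 mmHg → rank 5.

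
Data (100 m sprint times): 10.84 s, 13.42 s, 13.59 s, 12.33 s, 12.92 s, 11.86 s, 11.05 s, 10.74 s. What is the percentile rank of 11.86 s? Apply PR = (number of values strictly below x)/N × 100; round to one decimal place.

37.5

N = 8.
Strictly below 11.86: 3. Equal to 11.86: 1.
PR = 3/8 × 100 = 37.5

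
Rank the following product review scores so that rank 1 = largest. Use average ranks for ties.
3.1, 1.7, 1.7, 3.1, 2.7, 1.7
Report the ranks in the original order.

1.5, 5, 5, 1.5, 3, 5

Sorted (descending): 3.1, 3.1, 2.7, 1.7, 1.7, 1.7
The 2 values of 3.1 occupy positions 1–2 → average rank (1+2)/2 = 1.5.
The 3 values of 1.7 occupy positions 4–6 → average rank 5.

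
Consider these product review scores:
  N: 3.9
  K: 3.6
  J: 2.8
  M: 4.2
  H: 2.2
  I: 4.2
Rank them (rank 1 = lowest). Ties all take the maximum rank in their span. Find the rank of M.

6

Sorted (ascending): 2.2, 2.8, 3.6, 3.9, 4.2, 4.2
The 2 values of 4.2 occupy positions 5–6 → each gets rank 6.
M has value 4.2 → rank 6.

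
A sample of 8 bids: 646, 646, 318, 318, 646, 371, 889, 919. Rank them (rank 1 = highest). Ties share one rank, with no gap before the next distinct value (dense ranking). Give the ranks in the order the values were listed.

3, 3, 5, 5, 3, 4, 2, 1

Sorted (descending): 919, 889, 646, 646, 646, 371, 318, 318
The 3 values of 646 share dense rank 3.
The 2 values of 318 share dense rank 5.
Remaining distinct values take the next consecutive integers.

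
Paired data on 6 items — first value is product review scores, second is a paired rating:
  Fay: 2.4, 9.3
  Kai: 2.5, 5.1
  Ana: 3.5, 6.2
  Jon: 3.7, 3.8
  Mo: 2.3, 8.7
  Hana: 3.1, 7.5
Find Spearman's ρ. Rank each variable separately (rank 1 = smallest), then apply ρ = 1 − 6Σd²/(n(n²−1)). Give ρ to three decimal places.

-0.771

Ranks of variable 1: 2, 3, 5, 6, 1, 4
Ranks of variable 2: 6, 2, 3, 1, 5, 4
d = r₁ − r₂: -4, 1, 2, 5, -4, 0
d²: 16, 1, 4, 25, 16, 0; Σd² = 62
ρ = 1 − 6·62/(6·35) = 1 − 372/210 = -0.771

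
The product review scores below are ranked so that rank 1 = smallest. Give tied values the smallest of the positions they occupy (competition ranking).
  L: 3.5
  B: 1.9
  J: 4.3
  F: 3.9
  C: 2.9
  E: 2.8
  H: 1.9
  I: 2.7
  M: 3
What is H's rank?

1

Sorted (ascending): 1.9, 1.9, 2.7, 2.8, 2.9, 3, 3.5, 3.9, 4.3
The 2 values of 1.9 occupy positions 1–2 → each gets rank 1.
H has value 1.9 → rank 1.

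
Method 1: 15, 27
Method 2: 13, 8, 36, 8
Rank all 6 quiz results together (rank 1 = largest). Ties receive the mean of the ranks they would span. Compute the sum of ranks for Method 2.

16

Sorted (descending): 36, 27, 15, 13, 8, 8
The 2 values of 8 occupy positions 5–6 → average rank (5+6)/2 = 5.5.
Method 2 values → pooled ranks: 13→4, 8→5.5, 36→1, 8→5.5
Rank sum = 4 + 5.5 + 1 + 5.5 = 16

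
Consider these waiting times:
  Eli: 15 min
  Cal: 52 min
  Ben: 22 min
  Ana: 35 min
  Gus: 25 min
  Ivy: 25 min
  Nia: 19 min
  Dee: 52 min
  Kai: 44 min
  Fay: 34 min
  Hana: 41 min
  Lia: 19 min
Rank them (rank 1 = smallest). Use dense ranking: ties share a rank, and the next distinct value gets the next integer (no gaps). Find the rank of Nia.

2

Sorted (ascending): 15, 19, 19, 22, 25, 25, 34, 35, 41, 44, 52, 52
The 2 values of 19 share dense rank 2.
The 2 values of 25 share dense rank 4.
The 2 values of 52 share dense rank 9.
Remaining distinct values take the next consecutive integers.
Nia has value 19 min → rank 2.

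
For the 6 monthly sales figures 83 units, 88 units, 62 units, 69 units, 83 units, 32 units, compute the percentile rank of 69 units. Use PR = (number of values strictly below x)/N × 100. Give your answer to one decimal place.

N = 6.
Strictly below 69: 2. Equal to 69: 1.
PR = 2/6 × 100 = 33.3

33.3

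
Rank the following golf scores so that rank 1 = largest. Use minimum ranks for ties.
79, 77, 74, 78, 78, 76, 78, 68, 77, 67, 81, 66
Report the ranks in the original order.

Sorted (descending): 81, 79, 78, 78, 78, 77, 77, 76, 74, 68, 67, 66
The 3 values of 78 occupy positions 3–5 → each gets rank 3.
The 2 values of 77 occupy positions 6–7 → each gets rank 6.

2, 6, 9, 3, 3, 8, 3, 10, 6, 11, 1, 12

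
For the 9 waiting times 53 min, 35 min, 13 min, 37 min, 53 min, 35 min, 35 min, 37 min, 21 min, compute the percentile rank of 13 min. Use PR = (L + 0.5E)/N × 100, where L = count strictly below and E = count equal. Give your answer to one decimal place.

N = 9.
Strictly below 13: 0. Equal to 13: 1.
PR = (0 + 0.5·1)/9 × 100 = 5.6

5.6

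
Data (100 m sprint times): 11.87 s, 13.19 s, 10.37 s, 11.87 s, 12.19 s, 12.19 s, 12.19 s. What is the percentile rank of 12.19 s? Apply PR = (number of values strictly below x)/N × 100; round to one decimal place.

N = 7.
Strictly below 12.19: 3. Equal to 12.19: 3.
PR = 3/7 × 100 = 42.9

42.9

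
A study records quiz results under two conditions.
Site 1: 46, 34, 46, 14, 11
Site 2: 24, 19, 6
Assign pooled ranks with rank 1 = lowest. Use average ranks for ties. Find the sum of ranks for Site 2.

Sorted (ascending): 6, 11, 14, 19, 24, 34, 46, 46
The 2 values of 46 occupy positions 7–8 → average rank (7+8)/2 = 7.5.
Site 2 values → pooled ranks: 24→5, 19→4, 6→1
Rank sum = 5 + 4 + 1 = 10

10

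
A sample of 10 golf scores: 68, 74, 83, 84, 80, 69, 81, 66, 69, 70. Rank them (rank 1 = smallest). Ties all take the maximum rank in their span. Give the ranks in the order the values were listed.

2, 6, 9, 10, 7, 4, 8, 1, 4, 5

Sorted (ascending): 66, 68, 69, 69, 70, 74, 80, 81, 83, 84
The 2 values of 69 occupy positions 3–4 → each gets rank 4.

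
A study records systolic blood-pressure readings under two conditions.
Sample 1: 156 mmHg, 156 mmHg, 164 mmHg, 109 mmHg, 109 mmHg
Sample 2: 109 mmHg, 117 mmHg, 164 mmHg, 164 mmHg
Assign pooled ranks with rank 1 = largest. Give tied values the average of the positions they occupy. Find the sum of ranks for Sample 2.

18

Sorted (descending): 164, 164, 164, 156, 156, 117, 109, 109, 109
The 3 values of 164 occupy positions 1–3 → average rank 2.
The 2 values of 156 occupy positions 4–5 → average rank (4+5)/2 = 4.5.
The 3 values of 109 occupy positions 7–9 → average rank 8.
Sample 2 values → pooled ranks: 109→8, 117→6, 164→2, 164→2
Rank sum = 8 + 6 + 2 + 2 = 18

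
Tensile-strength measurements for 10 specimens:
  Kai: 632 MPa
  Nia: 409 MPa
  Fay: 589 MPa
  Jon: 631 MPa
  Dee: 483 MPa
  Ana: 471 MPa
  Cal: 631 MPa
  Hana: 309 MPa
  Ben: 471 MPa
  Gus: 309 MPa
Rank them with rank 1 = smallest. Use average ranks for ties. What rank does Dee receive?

6

Sorted (ascending): 309, 309, 409, 471, 471, 483, 589, 631, 631, 632
The 2 values of 309 occupy positions 1–2 → average rank (1+2)/2 = 1.5.
The 2 values of 471 occupy positions 4–5 → average rank (4+5)/2 = 4.5.
The 2 values of 631 occupy positions 8–9 → average rank (8+9)/2 = 8.5.
Dee has value 483 MPa → rank 6.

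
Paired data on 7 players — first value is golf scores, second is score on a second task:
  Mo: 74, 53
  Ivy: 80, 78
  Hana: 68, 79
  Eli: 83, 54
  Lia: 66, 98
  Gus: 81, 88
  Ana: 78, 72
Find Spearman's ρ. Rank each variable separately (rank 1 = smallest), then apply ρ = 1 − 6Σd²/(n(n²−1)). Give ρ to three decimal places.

Ranks of variable 1: 3, 5, 2, 7, 1, 6, 4
Ranks of variable 2: 1, 4, 5, 2, 7, 6, 3
d = r₁ − r₂: 2, 1, -3, 5, -6, 0, 1
d²: 4, 1, 9, 25, 36, 0, 1; Σd² = 76
ρ = 1 − 6·76/(7·48) = 1 − 456/336 = -0.357

-0.357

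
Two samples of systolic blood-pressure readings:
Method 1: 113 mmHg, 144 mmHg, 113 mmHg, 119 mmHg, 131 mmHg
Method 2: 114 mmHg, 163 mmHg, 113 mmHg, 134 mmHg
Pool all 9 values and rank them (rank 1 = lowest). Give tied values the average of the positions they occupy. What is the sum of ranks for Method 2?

Sorted (ascending): 113, 113, 113, 114, 119, 131, 134, 144, 163
The 3 values of 113 occupy positions 1–3 → average rank 2.
Method 2 values → pooled ranks: 114→4, 163→9, 113→2, 134→7
Rank sum = 4 + 9 + 2 + 7 = 22

22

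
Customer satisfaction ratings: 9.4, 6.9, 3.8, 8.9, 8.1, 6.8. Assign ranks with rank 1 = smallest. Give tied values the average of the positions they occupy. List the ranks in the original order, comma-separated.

Sorted (ascending): 3.8, 6.8, 6.9, 8.1, 8.9, 9.4
No ties — each value takes its position as its rank.

6, 3, 1, 5, 4, 2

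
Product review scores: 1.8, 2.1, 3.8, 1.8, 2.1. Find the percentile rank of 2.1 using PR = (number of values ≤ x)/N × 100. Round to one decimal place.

80.0

N = 5.
Strictly below 2.1: 2. Equal to 2.1: 2.
PR = 4/5 × 100 = 80.0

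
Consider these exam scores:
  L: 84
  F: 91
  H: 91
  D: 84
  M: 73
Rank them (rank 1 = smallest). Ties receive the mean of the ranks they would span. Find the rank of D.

2.5

Sorted (ascending): 73, 84, 84, 91, 91
The 2 values of 84 occupy positions 2–3 → average rank (2+3)/2 = 2.5.
The 2 values of 91 occupy positions 4–5 → average rank (4+5)/2 = 4.5.
D has value 84 → rank 2.5.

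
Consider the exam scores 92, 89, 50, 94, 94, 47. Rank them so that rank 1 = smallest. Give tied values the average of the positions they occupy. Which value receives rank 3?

89

Sorted (ascending): 47, 50, 89, 92, 94, 94
The 2 values of 94 occupy positions 5–6 → average rank (5+6)/2 = 5.5.
Rank 3 → value 89.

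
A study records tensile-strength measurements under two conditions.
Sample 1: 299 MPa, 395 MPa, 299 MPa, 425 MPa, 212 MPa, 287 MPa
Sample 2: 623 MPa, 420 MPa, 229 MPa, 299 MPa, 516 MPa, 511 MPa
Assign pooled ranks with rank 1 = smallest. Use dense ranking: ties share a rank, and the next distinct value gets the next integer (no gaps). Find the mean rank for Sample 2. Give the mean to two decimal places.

6.50

Sorted (ascending): 212, 229, 287, 299, 299, 299, 395, 420, 425, 511, 516, 623
The 3 values of 299 share dense rank 4.
Remaining distinct values take the next consecutive integers.
Sample 2 values → pooled ranks: 623→10, 420→6, 229→2, 299→4, 516→9, 511→8
Mean rank = (10 + 6 + 2 + 4 + 9 + 8) / 6 = 6.50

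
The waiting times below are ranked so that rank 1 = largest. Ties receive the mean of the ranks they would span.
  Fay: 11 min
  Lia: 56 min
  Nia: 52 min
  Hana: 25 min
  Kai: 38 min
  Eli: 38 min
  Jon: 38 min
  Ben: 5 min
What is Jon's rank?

4

Sorted (descending): 56, 52, 38, 38, 38, 25, 11, 5
The 3 values of 38 occupy positions 3–5 → average rank 4.
Jon has value 38 min → rank 4.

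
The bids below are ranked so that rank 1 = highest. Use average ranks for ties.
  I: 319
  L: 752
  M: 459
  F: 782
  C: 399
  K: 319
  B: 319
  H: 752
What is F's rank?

Sorted (descending): 782, 752, 752, 459, 399, 319, 319, 319
The 2 values of 752 occupy positions 2–3 → average rank (2+3)/2 = 2.5.
The 3 values of 319 occupy positions 6–8 → average rank 7.
F has value 782 → rank 1.

1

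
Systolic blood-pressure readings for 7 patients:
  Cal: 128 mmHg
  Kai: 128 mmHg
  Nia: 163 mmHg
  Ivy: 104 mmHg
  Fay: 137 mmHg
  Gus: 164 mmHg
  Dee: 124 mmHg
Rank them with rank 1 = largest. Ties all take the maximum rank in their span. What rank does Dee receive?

6

Sorted (descending): 164, 163, 137, 128, 128, 124, 104
The 2 values of 128 occupy positions 4–5 → each gets rank 5.
Dee has value 124 mmHg → rank 6.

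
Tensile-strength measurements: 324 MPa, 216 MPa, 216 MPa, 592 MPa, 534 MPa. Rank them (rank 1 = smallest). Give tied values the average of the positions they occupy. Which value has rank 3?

324

Sorted (ascending): 216, 216, 324, 534, 592
The 2 values of 216 occupy positions 1–2 → average rank (1+2)/2 = 1.5.
Rank 3 → value 324.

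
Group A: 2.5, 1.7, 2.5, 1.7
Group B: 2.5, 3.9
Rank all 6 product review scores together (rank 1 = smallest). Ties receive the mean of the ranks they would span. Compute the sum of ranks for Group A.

Sorted (ascending): 1.7, 1.7, 2.5, 2.5, 2.5, 3.9
The 2 values of 1.7 occupy positions 1–2 → average rank (1+2)/2 = 1.5.
The 3 values of 2.5 occupy positions 3–5 → average rank 4.
Group A values → pooled ranks: 2.5→4, 1.7→1.5, 2.5→4, 1.7→1.5
Rank sum = 4 + 1.5 + 4 + 1.5 = 11

11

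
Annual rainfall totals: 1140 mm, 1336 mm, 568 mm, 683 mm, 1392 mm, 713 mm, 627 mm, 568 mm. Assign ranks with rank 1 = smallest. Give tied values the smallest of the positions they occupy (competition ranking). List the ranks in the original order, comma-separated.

6, 7, 1, 4, 8, 5, 3, 1

Sorted (ascending): 568, 568, 627, 683, 713, 1140, 1336, 1392
The 2 values of 568 occupy positions 1–2 → each gets rank 1.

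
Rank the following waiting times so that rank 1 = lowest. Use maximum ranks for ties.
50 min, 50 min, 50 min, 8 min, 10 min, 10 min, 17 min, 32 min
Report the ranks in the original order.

Sorted (ascending): 8, 10, 10, 17, 32, 50, 50, 50
The 2 values of 10 occupy positions 2–3 → each gets rank 3.
The 3 values of 50 occupy positions 6–8 → each gets rank 8.

8, 8, 8, 1, 3, 3, 4, 5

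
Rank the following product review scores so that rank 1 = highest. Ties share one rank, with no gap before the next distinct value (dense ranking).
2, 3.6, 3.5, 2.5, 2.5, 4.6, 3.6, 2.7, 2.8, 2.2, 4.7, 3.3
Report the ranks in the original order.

Sorted (descending): 4.7, 4.6, 3.6, 3.6, 3.5, 3.3, 2.8, 2.7, 2.5, 2.5, 2.2, 2
The 2 values of 3.6 share dense rank 3.
The 2 values of 2.5 share dense rank 8.
Remaining distinct values take the next consecutive integers.

10, 3, 4, 8, 8, 2, 3, 7, 6, 9, 1, 5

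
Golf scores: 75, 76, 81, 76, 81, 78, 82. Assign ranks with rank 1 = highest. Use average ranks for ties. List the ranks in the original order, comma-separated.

7, 5.5, 2.5, 5.5, 2.5, 4, 1

Sorted (descending): 82, 81, 81, 78, 76, 76, 75
The 2 values of 81 occupy positions 2–3 → average rank (2+3)/2 = 2.5.
The 2 values of 76 occupy positions 5–6 → average rank (5+6)/2 = 5.5.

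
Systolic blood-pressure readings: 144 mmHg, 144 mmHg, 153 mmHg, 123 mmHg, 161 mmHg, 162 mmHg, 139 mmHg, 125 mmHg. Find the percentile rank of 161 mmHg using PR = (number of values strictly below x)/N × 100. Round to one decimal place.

N = 8.
Strictly below 161: 6. Equal to 161: 1.
PR = 6/8 × 100 = 75.0

75.0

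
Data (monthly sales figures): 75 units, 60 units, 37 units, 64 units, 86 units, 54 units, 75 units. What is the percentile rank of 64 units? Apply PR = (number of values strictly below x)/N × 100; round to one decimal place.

N = 7.
Strictly below 64: 3. Equal to 64: 1.
PR = 3/7 × 100 = 42.9

42.9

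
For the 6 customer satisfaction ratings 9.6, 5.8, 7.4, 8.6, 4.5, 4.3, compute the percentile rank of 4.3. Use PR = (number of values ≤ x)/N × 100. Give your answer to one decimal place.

N = 6.
Strictly below 4.3: 0. Equal to 4.3: 1.
PR = 1/6 × 100 = 16.7

16.7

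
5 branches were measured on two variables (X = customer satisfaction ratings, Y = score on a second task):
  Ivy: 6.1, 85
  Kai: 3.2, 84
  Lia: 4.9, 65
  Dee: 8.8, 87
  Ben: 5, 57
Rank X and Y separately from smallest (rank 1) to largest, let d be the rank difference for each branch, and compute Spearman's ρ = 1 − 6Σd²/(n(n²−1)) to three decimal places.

0.600

Ranks of variable 1: 4, 1, 2, 5, 3
Ranks of variable 2: 4, 3, 2, 5, 1
d = r₁ − r₂: 0, -2, 0, 0, 2
d²: 0, 4, 0, 0, 4; Σd² = 8
ρ = 1 − 6·8/(5·24) = 1 − 48/120 = 0.600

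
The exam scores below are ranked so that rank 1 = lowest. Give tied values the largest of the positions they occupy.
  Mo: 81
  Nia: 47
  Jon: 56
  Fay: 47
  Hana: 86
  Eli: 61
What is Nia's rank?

2

Sorted (ascending): 47, 47, 56, 61, 81, 86
The 2 values of 47 occupy positions 1–2 → each gets rank 2.
Nia has value 47 → rank 2.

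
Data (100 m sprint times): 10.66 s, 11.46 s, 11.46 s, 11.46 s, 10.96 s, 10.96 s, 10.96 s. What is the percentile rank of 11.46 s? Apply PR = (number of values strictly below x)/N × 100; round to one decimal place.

57.1

N = 7.
Strictly below 11.46: 4. Equal to 11.46: 3.
PR = 4/7 × 100 = 57.1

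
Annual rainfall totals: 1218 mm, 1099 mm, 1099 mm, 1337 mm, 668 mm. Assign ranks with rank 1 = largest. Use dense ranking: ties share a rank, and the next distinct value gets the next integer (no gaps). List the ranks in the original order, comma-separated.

Sorted (descending): 1337, 1218, 1099, 1099, 668
The 2 values of 1099 share dense rank 3.
Remaining distinct values take the next consecutive integers.

2, 3, 3, 1, 4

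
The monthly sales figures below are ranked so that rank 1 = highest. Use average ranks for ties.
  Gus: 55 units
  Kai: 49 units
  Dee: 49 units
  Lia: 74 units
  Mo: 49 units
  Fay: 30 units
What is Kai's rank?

Sorted (descending): 74, 55, 49, 49, 49, 30
The 3 values of 49 occupy positions 3–5 → average rank 4.
Kai has value 49 units → rank 4.

4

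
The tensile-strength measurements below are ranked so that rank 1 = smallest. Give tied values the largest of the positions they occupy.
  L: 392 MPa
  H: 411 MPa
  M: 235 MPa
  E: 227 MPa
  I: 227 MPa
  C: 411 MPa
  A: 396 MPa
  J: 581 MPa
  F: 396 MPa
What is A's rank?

Sorted (ascending): 227, 227, 235, 392, 396, 396, 411, 411, 581
The 2 values of 227 occupy positions 1–2 → each gets rank 2.
The 2 values of 396 occupy positions 5–6 → each gets rank 6.
The 2 values of 411 occupy positions 7–8 → each gets rank 8.
A has value 396 MPa → rank 6.

6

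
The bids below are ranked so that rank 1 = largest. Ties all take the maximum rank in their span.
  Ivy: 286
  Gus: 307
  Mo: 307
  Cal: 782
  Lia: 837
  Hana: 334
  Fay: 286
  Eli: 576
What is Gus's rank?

Sorted (descending): 837, 782, 576, 334, 307, 307, 286, 286
The 2 values of 307 occupy positions 5–6 → each gets rank 6.
The 2 values of 286 occupy positions 7–8 → each gets rank 8.
Gus has value 307 → rank 6.

6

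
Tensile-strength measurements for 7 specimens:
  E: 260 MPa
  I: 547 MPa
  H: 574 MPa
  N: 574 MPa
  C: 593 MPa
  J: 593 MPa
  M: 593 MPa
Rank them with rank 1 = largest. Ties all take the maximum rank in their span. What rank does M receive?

3

Sorted (descending): 593, 593, 593, 574, 574, 547, 260
The 3 values of 593 occupy positions 1–3 → each gets rank 3.
The 2 values of 574 occupy positions 4–5 → each gets rank 5.
M has value 593 MPa → rank 3.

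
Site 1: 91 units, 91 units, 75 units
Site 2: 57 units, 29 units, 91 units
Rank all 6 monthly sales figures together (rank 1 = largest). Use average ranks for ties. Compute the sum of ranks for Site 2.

Sorted (descending): 91, 91, 91, 75, 57, 29
The 3 values of 91 occupy positions 1–3 → average rank 2.
Site 2 values → pooled ranks: 57→5, 29→6, 91→2
Rank sum = 5 + 6 + 2 = 13

13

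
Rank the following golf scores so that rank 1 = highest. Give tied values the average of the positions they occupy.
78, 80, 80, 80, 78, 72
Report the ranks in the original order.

Sorted (descending): 80, 80, 80, 78, 78, 72
The 3 values of 80 occupy positions 1–3 → average rank 2.
The 2 values of 78 occupy positions 4–5 → average rank (4+5)/2 = 4.5.

4.5, 2, 2, 2, 4.5, 6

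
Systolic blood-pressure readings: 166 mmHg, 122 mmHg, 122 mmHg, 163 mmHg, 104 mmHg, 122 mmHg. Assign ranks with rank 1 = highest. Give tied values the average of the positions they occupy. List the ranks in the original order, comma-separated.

1, 4, 4, 2, 6, 4

Sorted (descending): 166, 163, 122, 122, 122, 104
The 3 values of 122 occupy positions 3–5 → average rank 4.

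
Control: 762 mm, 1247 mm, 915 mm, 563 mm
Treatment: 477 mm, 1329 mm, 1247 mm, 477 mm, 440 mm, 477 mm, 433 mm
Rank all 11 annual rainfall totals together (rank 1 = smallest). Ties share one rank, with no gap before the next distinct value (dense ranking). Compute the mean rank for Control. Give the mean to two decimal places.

5.50

Sorted (ascending): 433, 440, 477, 477, 477, 563, 762, 915, 1247, 1247, 1329
The 3 values of 477 share dense rank 3.
The 2 values of 1247 share dense rank 7.
Remaining distinct values take the next consecutive integers.
Control values → pooled ranks: 762→5, 1247→7, 915→6, 563→4
Mean rank = (5 + 7 + 6 + 4) / 4 = 5.50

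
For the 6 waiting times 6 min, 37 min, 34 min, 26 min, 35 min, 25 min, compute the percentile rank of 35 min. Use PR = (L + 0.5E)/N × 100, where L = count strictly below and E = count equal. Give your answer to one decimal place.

N = 6.
Strictly below 35: 4. Equal to 35: 1.
PR = (4 + 0.5·1)/6 × 100 = 75.0

75.0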